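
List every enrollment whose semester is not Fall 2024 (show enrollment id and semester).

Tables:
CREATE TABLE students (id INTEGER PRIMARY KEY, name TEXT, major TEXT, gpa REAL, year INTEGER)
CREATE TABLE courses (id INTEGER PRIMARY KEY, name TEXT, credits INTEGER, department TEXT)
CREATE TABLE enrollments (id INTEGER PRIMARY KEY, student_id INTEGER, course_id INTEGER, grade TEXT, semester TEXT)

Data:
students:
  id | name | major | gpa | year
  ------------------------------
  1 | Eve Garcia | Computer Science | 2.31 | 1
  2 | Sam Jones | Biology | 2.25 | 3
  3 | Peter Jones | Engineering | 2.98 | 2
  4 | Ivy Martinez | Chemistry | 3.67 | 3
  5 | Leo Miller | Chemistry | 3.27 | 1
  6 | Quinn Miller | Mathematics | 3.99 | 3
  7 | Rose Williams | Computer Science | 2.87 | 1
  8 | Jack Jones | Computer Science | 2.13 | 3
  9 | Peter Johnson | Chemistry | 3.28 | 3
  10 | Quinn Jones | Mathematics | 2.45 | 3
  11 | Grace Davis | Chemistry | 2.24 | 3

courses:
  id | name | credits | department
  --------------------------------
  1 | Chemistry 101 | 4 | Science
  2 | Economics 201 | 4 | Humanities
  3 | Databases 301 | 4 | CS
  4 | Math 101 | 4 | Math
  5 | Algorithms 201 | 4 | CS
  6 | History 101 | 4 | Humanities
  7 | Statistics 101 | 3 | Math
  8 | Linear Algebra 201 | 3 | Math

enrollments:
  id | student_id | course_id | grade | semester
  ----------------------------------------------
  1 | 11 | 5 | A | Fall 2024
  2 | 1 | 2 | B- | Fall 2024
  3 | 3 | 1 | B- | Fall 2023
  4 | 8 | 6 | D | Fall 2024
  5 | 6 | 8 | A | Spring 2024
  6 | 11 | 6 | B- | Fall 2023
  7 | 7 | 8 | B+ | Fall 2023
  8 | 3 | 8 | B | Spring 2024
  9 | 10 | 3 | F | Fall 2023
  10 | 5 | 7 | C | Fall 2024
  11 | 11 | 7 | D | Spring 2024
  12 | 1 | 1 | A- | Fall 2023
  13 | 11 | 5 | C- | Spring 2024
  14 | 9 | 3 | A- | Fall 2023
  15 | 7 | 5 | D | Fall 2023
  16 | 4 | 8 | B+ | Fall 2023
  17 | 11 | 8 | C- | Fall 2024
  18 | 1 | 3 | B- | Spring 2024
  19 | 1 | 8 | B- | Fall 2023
SELECT id, semester FROM enrollments WHERE semester <> 'Fall 2024'

Execution result:
id | semester
3 | Fall 2023
5 | Spring 2024
6 | Fall 2023
7 | Fall 2023
8 | Spring 2024
9 | Fall 2023
11 | Spring 2024
12 | Fall 2023
13 | Spring 2024
14 | Fall 2023
15 | Fall 2023
16 | Fall 2023
18 | Spring 2024
19 | Fall 2023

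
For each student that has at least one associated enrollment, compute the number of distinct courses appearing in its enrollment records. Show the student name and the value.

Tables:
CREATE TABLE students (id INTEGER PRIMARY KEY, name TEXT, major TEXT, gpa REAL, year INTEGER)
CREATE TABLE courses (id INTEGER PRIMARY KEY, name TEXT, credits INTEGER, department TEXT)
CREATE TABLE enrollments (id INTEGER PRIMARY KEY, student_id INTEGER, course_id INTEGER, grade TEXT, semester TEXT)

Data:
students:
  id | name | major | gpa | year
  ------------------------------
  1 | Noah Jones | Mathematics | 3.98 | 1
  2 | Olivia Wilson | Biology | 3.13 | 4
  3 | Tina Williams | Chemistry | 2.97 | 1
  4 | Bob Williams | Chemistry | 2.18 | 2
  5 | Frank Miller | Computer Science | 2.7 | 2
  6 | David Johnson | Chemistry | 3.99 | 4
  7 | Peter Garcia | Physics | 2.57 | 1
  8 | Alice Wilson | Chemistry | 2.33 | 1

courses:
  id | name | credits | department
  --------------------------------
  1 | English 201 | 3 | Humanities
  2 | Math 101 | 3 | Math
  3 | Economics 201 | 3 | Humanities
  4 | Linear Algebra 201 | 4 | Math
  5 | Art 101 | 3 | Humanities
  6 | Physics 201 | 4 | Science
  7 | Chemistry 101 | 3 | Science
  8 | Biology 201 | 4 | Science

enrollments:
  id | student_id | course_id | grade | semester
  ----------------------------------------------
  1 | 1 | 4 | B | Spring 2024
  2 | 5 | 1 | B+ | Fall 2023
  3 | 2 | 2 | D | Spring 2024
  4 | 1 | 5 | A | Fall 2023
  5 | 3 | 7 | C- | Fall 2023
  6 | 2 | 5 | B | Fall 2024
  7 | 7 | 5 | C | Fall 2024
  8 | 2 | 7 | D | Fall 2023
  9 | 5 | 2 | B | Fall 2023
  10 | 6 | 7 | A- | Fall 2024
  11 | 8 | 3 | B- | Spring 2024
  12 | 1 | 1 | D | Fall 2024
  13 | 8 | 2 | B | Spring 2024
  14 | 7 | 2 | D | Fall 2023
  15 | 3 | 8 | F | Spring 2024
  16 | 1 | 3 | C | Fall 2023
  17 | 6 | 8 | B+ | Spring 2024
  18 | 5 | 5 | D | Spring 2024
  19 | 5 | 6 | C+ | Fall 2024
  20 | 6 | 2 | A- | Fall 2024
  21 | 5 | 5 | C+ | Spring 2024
SELECT p.name, COUNT(DISTINCT c.course_id) AS distinct_course_count FROM enrollments c JOIN students p ON c.student_id = p.id GROUP BY p.id, p.name

Execution result:
name | distinct_course_count
Noah Jones | 4
Olivia Wilson | 3
Tina Williams | 2
Frank Miller | 4
David Johnson | 3
Peter Garcia | 2
Alice Wilson | 2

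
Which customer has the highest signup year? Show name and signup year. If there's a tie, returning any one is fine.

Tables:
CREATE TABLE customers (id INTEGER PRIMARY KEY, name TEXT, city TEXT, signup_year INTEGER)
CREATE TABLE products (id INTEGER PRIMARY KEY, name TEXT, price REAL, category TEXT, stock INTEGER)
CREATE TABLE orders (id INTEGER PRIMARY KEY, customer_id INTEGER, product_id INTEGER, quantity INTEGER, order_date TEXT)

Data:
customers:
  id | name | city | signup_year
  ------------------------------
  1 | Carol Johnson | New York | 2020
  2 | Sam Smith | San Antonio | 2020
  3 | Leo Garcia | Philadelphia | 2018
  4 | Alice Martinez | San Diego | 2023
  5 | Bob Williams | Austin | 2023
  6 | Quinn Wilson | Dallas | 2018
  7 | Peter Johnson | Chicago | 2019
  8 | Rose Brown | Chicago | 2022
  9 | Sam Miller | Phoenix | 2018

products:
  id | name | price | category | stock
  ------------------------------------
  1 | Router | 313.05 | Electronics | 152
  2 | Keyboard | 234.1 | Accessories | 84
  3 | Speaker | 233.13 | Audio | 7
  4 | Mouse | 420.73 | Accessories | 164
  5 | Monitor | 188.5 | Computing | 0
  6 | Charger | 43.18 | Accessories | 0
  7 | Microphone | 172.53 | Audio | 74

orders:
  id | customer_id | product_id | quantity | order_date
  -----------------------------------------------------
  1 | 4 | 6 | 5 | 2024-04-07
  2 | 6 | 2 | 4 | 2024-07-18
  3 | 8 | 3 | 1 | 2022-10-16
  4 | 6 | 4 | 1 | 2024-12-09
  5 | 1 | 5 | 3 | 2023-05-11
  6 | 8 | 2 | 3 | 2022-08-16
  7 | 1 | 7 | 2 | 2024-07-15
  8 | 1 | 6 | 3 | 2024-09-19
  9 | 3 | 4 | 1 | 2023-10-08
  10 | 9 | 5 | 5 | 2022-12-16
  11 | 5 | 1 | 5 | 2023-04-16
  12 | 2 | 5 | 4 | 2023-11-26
SELECT name, signup_year FROM customers ORDER BY signup_year DESC LIMIT 1

Execution result:
name | signup_year
Alice Martinez | 2023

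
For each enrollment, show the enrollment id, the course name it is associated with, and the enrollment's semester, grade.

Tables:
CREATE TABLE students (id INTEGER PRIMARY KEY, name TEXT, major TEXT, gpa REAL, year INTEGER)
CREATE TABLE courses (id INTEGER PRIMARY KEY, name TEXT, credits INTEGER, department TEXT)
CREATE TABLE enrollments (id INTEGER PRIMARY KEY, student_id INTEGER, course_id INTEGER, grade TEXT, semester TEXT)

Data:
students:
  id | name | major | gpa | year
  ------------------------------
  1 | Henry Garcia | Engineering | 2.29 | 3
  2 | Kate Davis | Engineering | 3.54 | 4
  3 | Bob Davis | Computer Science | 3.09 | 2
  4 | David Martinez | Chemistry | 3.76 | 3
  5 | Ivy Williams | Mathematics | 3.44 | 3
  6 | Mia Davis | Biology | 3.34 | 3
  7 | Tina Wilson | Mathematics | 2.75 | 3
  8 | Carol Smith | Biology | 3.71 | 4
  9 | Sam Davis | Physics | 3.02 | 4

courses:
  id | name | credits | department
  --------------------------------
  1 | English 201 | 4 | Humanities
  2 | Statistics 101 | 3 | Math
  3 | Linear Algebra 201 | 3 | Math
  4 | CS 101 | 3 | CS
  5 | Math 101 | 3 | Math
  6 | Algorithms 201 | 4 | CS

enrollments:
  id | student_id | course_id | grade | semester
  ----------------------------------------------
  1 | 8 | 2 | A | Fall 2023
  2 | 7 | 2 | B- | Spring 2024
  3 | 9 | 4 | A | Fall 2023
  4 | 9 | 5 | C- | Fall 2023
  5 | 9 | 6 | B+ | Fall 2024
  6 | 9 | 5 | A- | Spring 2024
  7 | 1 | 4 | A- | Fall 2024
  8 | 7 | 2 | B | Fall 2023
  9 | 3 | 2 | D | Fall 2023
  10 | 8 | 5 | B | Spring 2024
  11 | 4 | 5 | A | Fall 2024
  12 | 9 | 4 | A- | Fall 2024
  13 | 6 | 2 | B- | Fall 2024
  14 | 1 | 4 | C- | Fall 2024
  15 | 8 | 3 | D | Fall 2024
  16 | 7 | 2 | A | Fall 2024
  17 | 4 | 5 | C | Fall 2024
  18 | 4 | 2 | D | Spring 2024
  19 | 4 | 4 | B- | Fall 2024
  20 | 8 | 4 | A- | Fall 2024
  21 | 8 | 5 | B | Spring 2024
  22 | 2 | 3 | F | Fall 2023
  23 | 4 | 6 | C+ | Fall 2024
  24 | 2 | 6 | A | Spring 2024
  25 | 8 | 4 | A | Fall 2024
SELECT c.id, p.name AS course, c.semester, c.grade FROM enrollments c JOIN courses p ON c.course_id = p.id

Execution result:
id | course | semester | grade
1 | Statistics 101 | Fall 2023 | A
2 | Statistics 101 | Spring 2024 | B-
3 | CS 101 | Fall 2023 | A
4 | Math 101 | Fall 2023 | C-
5 | Algorithms 201 | Fall 2024 | B+
6 | Math 101 | Spring 2024 | A-
7 | CS 101 | Fall 2024 | A-
8 | Statistics 101 | Fall 2023 | B
9 | Statistics 101 | Fall 2023 | D
10 | Math 101 | Spring 2024 | B
11 | Math 101 | Fall 2024 | A
12 | CS 101 | Fall 2024 | A-
13 | Statistics 101 | Fall 2024 | B-
14 | CS 101 | Fall 2024 | C-
15 | Linear Algebra 201 | Fall 2024 | D
16 | Statistics 101 | Fall 2024 | A
17 | Math 101 | Fall 2024 | C
18 | Statistics 101 | Spring 2024 | D
19 | CS 101 | Fall 2024 | B-
20 | CS 101 | Fall 2024 | A-
21 | Math 101 | Spring 2024 | B
22 | Linear Algebra 201 | Fall 2023 | F
23 | Algorithms 201 | Fall 2024 | C+
24 | Algorithms 201 | Spring 2024 | A
25 | CS 101 | Fall 2024 | A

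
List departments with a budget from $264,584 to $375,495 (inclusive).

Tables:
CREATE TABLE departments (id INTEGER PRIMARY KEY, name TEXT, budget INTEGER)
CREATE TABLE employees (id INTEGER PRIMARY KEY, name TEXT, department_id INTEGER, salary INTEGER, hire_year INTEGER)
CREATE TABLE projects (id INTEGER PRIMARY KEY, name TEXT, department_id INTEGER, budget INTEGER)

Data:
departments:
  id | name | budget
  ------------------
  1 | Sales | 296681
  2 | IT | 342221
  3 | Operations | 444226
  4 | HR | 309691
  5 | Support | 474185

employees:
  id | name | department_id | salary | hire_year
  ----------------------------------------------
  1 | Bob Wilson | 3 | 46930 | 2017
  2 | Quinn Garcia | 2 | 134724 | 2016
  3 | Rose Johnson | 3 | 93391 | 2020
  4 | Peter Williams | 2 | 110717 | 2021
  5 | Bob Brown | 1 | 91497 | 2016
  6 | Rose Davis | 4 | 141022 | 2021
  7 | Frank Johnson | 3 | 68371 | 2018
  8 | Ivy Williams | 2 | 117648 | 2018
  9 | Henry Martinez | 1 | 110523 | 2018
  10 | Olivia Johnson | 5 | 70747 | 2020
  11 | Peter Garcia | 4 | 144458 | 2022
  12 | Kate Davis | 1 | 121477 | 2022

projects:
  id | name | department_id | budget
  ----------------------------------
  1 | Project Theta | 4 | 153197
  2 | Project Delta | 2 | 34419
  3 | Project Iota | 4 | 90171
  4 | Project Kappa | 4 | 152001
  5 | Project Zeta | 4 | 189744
SELECT name, budget FROM departments WHERE budget BETWEEN 264584 AND 375495

Execution result:
name | budget
Sales | 296681
IT | 342221
HR | 309691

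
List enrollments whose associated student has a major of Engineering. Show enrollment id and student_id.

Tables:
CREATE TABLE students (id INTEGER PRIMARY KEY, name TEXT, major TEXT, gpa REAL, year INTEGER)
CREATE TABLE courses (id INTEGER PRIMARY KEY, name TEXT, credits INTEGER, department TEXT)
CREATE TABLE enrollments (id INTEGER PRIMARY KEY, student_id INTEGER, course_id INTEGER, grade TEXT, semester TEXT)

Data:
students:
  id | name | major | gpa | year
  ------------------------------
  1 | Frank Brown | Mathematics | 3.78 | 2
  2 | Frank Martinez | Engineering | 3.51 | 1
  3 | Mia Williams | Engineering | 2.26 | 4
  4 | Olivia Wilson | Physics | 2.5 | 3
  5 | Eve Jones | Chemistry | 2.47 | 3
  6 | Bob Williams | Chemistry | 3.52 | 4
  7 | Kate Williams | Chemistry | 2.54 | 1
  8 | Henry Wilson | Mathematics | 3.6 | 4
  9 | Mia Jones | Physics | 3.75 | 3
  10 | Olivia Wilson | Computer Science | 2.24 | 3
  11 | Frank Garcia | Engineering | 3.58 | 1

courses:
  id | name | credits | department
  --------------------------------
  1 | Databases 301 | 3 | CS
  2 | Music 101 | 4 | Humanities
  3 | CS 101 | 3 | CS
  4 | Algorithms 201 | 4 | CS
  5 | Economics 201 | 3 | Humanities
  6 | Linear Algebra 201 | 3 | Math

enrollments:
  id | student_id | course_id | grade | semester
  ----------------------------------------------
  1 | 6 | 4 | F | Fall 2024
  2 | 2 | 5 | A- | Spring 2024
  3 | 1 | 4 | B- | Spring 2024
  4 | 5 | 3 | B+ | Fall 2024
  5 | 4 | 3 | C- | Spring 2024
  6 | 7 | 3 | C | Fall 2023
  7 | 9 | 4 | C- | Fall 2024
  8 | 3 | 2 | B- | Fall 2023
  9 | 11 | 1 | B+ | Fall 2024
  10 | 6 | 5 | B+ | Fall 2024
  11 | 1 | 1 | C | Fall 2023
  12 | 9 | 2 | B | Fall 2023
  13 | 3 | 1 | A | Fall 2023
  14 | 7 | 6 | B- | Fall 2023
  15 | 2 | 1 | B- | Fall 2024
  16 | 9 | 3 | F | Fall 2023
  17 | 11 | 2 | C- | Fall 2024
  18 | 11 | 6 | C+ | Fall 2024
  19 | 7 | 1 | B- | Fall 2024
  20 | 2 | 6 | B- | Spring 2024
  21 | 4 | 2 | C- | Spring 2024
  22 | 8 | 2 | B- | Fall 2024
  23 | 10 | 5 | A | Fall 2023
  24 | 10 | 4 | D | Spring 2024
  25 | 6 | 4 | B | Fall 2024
SELECT id, student_id FROM enrollments WHERE student_id IN (SELECT id FROM students WHERE major = 'Engineering')

Execution result:
id | student_id
2 | 2
8 | 3
9 | 11
13 | 3
15 | 2
17 | 11
18 | 11
20 | 2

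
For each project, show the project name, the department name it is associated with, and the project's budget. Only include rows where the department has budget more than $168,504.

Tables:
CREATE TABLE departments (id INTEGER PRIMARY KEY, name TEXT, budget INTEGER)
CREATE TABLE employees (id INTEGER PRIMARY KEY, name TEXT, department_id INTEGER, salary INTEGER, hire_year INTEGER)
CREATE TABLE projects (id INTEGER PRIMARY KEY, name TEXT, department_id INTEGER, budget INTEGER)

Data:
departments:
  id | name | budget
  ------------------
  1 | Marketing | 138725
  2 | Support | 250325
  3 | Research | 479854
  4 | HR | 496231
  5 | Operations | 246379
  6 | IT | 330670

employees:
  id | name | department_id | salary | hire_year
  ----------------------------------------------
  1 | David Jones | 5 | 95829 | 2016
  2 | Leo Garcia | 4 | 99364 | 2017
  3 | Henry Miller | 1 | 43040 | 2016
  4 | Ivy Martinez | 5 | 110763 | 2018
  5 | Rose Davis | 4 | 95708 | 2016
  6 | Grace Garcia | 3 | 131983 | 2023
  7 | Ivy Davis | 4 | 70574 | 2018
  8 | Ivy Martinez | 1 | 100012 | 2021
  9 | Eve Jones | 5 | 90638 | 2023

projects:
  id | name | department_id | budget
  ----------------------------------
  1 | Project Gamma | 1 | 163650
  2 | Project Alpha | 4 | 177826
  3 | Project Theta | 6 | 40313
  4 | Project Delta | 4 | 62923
SELECT c.name, p.name AS department, c.budget FROM projects c JOIN departments p ON c.department_id = p.id WHERE p.budget > 168504

Execution result:
name | department | budget
Project Alpha | HR | 177826
Project Theta | IT | 40313
Project Delta | HR | 62923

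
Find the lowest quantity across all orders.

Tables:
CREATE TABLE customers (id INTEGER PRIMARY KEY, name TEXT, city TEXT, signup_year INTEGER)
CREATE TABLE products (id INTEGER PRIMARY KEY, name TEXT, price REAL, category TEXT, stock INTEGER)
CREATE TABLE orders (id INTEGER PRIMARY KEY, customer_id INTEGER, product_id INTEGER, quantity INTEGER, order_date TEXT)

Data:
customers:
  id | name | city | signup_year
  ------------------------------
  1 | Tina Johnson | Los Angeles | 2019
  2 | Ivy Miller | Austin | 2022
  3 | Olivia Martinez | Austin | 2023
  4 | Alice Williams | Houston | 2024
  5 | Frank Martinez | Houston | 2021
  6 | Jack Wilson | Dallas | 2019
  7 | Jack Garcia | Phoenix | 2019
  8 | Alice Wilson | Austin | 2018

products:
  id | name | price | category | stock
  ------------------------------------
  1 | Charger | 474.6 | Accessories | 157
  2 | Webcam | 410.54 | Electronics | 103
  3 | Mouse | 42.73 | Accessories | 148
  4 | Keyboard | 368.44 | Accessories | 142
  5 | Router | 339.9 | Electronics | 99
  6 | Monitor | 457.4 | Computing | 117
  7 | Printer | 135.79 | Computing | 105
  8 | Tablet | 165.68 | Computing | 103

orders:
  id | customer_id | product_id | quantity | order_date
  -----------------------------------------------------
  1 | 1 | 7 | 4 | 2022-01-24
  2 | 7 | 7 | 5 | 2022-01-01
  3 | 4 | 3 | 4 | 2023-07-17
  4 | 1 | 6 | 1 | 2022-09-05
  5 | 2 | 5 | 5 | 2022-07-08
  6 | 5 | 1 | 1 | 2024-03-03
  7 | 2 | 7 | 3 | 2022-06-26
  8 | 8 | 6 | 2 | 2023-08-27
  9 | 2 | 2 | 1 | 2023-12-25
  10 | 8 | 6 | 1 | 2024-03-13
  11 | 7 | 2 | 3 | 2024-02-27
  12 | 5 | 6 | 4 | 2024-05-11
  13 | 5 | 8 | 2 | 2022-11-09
SELECT MIN(quantity) FROM orders

Execution result:
1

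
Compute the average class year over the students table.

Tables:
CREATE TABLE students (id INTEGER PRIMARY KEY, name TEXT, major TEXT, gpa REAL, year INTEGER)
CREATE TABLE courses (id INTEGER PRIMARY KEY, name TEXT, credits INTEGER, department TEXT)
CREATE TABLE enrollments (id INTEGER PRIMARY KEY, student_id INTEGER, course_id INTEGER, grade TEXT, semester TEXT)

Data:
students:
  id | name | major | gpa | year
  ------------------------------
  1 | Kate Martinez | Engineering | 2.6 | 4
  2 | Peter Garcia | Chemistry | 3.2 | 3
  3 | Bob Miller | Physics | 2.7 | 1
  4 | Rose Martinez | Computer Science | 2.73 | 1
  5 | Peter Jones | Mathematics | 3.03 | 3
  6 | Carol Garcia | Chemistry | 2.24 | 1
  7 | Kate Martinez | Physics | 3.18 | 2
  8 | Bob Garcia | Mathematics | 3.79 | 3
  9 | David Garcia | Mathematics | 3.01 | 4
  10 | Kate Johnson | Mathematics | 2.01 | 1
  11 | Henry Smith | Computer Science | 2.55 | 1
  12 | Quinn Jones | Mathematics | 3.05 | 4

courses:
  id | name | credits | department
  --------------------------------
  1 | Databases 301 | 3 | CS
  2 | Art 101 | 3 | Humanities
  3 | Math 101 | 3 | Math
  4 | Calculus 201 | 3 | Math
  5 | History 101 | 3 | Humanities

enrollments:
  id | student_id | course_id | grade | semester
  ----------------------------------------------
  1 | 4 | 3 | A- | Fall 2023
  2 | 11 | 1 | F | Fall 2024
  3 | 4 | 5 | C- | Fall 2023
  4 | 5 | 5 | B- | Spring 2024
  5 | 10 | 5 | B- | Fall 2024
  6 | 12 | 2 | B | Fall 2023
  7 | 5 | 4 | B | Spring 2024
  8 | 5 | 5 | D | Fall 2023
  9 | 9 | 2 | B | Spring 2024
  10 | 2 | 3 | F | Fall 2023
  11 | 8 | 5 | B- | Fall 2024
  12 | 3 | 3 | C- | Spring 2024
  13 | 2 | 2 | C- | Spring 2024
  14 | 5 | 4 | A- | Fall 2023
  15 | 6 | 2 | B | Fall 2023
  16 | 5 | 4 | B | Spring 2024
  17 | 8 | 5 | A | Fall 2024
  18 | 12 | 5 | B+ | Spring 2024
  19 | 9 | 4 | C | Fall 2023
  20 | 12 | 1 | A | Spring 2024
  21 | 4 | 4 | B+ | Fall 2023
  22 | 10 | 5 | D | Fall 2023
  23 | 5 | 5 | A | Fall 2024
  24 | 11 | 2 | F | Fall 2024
SELECT AVG(year) FROM students

Execution result:
2.33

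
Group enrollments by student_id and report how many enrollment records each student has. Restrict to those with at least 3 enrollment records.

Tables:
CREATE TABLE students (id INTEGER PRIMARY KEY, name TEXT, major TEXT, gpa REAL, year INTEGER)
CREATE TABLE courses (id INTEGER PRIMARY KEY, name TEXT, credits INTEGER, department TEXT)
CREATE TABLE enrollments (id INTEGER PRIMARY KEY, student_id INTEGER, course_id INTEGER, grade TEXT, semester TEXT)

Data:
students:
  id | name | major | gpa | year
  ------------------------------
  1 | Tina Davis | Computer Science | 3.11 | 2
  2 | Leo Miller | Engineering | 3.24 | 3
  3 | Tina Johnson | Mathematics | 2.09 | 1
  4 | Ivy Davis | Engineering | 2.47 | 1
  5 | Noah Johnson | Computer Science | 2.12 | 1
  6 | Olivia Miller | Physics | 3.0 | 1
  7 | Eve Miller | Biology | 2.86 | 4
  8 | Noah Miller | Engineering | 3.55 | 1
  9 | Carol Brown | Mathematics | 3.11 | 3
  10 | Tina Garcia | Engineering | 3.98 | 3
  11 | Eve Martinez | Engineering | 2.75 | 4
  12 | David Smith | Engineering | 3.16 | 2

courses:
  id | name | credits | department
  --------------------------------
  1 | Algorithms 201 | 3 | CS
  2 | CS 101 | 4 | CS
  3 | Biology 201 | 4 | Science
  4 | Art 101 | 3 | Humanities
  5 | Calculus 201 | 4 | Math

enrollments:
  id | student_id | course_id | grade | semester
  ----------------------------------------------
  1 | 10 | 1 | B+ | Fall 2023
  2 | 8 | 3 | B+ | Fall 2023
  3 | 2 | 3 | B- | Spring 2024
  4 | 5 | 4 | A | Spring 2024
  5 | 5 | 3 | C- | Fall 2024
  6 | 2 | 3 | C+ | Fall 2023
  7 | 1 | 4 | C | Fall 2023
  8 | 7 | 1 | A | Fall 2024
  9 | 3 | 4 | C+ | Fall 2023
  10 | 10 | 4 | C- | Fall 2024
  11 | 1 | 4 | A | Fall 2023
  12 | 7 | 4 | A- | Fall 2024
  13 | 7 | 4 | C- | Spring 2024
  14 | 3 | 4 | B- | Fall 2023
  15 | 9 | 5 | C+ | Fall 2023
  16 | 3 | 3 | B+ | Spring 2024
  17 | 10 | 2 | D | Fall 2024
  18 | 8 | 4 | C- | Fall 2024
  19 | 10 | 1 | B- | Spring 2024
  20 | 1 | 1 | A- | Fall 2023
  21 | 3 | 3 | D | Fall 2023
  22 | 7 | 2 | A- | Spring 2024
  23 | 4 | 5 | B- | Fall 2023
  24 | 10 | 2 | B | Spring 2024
SELECT student_id, COUNT(*) AS enrollment_count FROM enrollments GROUP BY student_id HAVING COUNT(*) >= 3

Execution result:
student_id | enrollment_count
1 | 3
3 | 4
7 | 4
10 | 5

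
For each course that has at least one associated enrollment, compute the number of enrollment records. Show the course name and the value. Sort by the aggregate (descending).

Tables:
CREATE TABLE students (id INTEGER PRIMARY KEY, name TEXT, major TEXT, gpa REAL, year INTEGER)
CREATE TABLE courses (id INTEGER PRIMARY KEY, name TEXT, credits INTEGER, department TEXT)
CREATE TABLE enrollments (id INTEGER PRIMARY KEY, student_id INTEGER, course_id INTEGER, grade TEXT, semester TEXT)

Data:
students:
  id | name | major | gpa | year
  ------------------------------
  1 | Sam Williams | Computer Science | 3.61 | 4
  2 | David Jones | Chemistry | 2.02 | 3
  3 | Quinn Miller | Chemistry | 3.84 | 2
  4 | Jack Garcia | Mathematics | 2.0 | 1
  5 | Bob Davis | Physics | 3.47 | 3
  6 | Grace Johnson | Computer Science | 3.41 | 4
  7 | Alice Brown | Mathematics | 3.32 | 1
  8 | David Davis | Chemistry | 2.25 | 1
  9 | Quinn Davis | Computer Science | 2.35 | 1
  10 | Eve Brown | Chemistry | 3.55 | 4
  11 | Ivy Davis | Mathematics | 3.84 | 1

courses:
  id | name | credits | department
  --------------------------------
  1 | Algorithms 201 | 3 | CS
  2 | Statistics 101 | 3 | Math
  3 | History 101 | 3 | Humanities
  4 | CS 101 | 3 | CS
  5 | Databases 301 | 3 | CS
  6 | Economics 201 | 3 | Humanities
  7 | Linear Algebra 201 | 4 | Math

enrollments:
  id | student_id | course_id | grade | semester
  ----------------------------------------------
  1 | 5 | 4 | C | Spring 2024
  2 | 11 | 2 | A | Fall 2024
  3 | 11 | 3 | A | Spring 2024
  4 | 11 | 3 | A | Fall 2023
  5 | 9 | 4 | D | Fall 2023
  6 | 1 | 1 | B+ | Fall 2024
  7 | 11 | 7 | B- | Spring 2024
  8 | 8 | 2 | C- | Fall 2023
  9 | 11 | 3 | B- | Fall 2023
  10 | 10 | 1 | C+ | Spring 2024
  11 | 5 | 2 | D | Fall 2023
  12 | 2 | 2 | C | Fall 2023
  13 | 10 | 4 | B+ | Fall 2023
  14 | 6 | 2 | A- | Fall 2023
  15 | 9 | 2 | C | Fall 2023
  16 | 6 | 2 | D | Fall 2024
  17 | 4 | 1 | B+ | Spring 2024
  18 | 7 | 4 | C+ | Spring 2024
SELECT p.name, COUNT(*) AS n FROM enrollments c JOIN courses p ON c.course_id = p.id GROUP BY p.id, p.name ORDER BY n DESC

Execution result:
name | n
Statistics 101 | 7
CS 101 | 4
Algorithms 201 | 3
History 101 | 3
Linear Algebra 201 | 1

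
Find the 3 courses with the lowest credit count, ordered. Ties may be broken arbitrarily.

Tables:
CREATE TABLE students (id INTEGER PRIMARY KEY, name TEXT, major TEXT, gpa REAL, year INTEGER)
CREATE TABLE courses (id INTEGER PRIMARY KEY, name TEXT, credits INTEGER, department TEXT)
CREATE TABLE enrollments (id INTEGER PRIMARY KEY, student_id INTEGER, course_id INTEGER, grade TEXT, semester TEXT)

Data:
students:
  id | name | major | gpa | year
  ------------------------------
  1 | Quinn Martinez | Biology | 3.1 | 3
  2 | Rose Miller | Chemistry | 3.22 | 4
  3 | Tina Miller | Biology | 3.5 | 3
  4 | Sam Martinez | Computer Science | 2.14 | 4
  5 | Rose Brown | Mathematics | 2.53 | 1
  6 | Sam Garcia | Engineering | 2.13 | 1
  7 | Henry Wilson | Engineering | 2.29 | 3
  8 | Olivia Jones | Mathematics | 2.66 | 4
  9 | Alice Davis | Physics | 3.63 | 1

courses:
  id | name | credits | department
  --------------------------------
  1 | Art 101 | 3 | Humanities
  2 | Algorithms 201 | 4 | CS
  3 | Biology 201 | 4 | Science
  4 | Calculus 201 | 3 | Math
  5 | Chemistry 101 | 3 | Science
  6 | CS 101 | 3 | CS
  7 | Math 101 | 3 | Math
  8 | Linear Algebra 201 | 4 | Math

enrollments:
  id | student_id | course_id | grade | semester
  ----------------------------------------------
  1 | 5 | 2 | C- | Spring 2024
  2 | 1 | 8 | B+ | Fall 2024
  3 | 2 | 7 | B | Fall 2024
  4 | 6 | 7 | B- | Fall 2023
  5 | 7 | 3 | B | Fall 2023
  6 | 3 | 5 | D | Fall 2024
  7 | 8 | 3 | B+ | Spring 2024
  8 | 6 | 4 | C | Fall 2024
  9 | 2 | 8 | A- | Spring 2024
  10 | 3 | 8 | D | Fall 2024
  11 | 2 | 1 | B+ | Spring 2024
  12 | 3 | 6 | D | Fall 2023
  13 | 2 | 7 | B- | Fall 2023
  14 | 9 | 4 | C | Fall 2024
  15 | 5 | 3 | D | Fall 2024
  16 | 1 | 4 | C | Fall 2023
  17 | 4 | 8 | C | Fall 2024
SELECT name, credits FROM courses ORDER BY credits ASC LIMIT 3

Execution result:
name | credits
Art 101 | 3
Calculus 201 | 3
Chemistry 101 | 3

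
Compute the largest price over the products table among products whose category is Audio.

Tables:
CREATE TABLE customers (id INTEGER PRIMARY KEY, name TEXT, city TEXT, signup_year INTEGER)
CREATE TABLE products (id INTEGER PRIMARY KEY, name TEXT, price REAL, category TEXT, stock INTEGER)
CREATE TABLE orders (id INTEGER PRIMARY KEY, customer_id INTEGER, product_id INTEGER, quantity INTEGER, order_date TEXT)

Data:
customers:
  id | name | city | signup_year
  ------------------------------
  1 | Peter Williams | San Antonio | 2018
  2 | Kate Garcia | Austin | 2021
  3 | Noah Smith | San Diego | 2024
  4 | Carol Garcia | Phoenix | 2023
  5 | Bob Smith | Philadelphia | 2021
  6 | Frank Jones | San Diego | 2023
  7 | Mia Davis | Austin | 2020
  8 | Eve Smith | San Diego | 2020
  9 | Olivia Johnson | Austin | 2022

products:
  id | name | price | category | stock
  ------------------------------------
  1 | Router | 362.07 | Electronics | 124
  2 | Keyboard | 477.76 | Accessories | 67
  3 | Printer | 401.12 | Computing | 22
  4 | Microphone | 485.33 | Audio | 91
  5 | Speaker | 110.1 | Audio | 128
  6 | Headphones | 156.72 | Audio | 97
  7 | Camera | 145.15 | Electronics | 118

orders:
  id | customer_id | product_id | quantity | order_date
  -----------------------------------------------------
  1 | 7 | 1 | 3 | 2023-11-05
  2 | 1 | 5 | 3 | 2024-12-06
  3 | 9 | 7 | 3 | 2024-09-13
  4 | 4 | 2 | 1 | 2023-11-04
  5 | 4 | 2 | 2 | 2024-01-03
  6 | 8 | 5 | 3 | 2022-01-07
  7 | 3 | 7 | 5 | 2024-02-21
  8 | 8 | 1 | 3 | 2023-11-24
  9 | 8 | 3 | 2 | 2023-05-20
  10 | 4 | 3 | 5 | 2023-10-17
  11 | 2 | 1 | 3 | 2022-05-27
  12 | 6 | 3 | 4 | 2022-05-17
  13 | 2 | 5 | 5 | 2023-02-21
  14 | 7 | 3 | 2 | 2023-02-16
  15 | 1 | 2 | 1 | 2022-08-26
SELECT MAX(price) FROM products WHERE category = 'Audio'

Execution result:
485.33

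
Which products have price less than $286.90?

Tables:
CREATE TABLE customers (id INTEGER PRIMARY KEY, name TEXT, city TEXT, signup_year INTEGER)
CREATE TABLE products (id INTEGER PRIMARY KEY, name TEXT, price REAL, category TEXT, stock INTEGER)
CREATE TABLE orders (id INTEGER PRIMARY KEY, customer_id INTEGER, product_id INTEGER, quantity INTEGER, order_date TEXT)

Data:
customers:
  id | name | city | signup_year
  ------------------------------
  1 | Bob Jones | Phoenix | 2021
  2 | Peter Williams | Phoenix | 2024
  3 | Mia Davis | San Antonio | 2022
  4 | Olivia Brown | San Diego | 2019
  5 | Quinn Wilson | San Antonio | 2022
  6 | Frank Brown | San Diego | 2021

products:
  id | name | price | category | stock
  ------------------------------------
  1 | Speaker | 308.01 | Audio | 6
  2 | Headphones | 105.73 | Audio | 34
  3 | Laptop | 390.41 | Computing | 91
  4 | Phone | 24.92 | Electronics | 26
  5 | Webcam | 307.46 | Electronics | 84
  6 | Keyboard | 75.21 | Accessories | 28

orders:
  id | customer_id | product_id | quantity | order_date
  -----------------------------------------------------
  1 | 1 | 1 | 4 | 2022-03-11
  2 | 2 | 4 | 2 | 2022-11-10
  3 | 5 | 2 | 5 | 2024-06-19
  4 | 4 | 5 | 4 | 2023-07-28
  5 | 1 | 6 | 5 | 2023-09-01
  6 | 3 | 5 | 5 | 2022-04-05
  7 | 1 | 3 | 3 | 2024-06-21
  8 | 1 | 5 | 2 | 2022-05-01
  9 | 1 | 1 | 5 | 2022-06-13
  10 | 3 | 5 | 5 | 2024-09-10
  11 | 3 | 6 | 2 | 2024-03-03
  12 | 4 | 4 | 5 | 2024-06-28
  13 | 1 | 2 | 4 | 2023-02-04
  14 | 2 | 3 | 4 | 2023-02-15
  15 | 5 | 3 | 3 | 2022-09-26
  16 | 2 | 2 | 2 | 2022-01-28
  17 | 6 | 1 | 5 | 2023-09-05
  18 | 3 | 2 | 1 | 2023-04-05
SELECT name, price FROM products WHERE price < 286.9

Execution result:
name | price
Headphones | 105.73
Phone | 24.92
Keyboard | 75.21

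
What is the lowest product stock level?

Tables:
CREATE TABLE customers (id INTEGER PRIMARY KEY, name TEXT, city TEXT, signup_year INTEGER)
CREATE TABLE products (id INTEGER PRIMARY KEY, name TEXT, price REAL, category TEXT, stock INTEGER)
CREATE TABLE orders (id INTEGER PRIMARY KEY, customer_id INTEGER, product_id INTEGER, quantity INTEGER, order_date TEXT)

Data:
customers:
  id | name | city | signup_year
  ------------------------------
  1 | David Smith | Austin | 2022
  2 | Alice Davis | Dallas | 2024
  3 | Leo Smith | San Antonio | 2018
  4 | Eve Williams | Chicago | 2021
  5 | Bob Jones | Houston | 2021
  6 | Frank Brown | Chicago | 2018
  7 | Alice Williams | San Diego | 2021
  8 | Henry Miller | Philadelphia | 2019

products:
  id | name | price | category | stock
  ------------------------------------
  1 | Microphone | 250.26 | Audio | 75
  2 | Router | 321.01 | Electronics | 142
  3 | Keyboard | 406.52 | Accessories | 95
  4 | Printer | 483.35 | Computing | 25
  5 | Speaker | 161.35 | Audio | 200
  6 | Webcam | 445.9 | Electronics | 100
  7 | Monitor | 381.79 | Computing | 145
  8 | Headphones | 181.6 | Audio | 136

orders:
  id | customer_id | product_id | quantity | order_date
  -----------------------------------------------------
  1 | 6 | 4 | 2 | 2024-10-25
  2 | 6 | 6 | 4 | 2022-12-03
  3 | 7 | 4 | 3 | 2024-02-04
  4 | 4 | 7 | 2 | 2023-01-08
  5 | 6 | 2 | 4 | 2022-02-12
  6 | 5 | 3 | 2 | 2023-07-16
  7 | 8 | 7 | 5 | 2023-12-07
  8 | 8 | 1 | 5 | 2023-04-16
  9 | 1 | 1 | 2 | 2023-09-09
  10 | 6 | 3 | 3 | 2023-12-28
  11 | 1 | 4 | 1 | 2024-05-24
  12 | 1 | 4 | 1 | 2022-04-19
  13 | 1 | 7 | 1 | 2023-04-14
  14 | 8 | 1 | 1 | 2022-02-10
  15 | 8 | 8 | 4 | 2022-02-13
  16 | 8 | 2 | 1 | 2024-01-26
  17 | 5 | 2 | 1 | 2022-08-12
SELECT MIN(stock) FROM products

Execution result:
25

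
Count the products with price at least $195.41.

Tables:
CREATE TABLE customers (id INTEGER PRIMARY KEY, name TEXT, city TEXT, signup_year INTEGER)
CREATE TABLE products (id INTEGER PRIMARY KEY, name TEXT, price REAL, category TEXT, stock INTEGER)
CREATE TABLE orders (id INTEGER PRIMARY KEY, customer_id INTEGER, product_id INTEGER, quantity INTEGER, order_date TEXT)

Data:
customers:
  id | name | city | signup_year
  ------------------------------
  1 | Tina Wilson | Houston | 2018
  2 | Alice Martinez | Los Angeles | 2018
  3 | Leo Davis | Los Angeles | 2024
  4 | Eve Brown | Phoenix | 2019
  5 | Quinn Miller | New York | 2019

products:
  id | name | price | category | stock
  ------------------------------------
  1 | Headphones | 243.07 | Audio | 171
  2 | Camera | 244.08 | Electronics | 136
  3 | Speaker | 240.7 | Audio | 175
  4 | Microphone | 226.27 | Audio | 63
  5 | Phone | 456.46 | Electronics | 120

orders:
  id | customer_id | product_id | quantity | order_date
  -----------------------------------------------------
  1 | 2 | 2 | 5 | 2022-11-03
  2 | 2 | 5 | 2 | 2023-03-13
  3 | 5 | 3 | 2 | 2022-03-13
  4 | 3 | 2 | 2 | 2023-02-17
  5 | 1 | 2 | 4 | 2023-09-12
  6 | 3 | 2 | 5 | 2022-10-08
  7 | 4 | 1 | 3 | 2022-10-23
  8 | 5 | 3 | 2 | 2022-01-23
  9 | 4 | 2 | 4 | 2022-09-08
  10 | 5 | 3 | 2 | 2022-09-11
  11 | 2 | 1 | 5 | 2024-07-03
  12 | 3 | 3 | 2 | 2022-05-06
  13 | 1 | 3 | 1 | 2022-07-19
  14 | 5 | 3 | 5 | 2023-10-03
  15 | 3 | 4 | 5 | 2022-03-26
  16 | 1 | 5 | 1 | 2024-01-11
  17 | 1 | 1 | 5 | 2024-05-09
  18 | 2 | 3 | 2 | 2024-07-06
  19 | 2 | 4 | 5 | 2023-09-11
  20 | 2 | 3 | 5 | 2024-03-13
SELECT COUNT(*) FROM products WHERE price >= 195.41

Execution result:
5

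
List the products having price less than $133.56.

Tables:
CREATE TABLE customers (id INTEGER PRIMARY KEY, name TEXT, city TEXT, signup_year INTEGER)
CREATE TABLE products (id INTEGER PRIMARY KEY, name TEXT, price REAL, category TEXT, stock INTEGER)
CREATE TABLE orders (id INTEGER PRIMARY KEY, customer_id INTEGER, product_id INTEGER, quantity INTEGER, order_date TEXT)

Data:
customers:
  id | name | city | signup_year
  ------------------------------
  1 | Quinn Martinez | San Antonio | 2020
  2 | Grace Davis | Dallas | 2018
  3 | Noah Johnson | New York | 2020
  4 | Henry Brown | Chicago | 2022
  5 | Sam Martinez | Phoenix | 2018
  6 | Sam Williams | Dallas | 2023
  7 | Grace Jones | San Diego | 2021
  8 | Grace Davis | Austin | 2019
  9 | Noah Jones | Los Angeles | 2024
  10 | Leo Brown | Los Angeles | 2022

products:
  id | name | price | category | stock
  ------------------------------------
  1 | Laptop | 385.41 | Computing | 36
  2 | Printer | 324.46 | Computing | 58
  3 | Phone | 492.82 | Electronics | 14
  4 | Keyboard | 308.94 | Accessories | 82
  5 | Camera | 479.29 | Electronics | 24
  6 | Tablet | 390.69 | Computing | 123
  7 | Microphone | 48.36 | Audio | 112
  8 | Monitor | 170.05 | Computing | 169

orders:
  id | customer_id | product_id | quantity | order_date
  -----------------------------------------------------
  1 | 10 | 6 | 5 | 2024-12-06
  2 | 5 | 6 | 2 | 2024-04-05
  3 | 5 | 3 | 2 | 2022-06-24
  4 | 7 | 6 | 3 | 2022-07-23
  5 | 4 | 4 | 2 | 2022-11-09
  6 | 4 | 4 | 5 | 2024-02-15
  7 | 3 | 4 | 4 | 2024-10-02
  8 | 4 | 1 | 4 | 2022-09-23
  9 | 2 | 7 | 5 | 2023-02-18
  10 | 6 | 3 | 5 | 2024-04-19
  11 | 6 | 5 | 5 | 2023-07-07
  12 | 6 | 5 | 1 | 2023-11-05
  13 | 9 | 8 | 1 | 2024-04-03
SELECT name, price FROM products WHERE price < 133.56

Execution result:
name | price
Microphone | 48.36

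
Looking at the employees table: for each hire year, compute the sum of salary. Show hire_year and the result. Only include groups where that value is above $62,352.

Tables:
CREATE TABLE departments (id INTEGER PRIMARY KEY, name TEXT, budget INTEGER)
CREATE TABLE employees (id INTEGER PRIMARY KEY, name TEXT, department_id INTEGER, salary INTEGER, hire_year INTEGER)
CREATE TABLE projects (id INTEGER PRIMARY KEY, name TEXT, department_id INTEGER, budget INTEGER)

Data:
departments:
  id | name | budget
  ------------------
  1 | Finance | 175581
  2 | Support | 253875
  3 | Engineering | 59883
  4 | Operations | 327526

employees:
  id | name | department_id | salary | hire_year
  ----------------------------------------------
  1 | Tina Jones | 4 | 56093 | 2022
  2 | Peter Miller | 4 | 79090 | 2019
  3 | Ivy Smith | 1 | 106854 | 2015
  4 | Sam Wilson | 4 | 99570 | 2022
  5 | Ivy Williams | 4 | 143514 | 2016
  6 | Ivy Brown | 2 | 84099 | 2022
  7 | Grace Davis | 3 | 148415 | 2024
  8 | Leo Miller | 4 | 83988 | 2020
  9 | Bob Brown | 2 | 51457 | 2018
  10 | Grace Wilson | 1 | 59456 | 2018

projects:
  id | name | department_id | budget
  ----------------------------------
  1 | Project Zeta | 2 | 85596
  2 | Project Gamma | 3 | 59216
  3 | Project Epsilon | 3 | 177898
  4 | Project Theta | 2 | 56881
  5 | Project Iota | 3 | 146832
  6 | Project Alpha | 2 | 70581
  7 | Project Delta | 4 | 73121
SELECT hire_year, SUM(salary) AS sum_salary FROM employees GROUP BY hire_year HAVING SUM(salary) > 62352

Execution result:
hire_year | sum_salary
2015 | 106854
2016 | 143514
2018 | 110913
2019 | 79090
2020 | 83988
2022 | 239762
2024 | 148415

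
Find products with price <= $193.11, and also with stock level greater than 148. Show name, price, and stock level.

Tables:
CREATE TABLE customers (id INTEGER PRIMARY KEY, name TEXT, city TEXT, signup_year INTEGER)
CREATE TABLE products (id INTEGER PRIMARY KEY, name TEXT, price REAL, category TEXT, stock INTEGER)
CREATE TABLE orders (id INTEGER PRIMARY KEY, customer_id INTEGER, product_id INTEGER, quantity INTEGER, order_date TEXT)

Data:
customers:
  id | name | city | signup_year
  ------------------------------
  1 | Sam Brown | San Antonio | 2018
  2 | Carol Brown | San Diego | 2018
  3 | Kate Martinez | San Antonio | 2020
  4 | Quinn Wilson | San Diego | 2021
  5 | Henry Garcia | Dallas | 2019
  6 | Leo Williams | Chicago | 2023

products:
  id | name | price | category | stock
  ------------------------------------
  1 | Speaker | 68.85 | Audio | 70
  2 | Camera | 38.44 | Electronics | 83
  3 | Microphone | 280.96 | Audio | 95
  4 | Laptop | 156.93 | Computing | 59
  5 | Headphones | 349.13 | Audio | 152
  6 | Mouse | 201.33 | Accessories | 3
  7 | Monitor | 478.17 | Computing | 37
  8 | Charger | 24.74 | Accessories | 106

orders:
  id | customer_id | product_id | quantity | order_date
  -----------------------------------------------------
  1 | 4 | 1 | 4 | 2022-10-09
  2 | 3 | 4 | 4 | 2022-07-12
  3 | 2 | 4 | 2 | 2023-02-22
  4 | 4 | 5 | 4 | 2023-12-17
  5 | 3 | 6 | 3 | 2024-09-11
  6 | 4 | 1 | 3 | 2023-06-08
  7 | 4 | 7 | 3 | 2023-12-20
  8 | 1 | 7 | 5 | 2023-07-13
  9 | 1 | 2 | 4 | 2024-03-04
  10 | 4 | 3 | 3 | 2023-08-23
SELECT name, price, stock FROM products WHERE price <= 193.11 AND stock > 148

Execution result:
(no rows)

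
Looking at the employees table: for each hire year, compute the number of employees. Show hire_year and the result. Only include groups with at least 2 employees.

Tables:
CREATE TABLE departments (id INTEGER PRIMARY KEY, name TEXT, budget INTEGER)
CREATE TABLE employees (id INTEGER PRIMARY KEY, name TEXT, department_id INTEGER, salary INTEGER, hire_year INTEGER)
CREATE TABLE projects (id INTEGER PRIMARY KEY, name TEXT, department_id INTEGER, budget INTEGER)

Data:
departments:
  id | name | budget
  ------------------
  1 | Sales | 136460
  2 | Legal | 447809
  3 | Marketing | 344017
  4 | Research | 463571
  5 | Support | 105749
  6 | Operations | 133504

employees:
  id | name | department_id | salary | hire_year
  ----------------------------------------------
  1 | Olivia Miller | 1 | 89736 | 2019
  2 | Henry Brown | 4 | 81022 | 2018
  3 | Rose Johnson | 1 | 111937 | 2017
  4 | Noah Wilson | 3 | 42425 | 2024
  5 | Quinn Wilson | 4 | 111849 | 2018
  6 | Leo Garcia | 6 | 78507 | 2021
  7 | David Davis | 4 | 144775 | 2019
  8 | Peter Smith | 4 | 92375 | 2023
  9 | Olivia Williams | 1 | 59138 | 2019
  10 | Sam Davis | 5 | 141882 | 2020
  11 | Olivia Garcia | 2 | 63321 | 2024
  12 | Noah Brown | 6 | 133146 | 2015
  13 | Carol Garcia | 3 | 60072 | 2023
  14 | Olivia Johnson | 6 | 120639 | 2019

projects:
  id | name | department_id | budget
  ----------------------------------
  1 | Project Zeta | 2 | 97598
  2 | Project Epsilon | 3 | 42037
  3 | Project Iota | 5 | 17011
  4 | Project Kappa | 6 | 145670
SELECT hire_year, COUNT(*) AS n FROM employees GROUP BY hire_year HAVING COUNT(*) >= 2

Execution result:
hire_year | n
2018 | 2
2019 | 4
2023 | 2
2024 | 2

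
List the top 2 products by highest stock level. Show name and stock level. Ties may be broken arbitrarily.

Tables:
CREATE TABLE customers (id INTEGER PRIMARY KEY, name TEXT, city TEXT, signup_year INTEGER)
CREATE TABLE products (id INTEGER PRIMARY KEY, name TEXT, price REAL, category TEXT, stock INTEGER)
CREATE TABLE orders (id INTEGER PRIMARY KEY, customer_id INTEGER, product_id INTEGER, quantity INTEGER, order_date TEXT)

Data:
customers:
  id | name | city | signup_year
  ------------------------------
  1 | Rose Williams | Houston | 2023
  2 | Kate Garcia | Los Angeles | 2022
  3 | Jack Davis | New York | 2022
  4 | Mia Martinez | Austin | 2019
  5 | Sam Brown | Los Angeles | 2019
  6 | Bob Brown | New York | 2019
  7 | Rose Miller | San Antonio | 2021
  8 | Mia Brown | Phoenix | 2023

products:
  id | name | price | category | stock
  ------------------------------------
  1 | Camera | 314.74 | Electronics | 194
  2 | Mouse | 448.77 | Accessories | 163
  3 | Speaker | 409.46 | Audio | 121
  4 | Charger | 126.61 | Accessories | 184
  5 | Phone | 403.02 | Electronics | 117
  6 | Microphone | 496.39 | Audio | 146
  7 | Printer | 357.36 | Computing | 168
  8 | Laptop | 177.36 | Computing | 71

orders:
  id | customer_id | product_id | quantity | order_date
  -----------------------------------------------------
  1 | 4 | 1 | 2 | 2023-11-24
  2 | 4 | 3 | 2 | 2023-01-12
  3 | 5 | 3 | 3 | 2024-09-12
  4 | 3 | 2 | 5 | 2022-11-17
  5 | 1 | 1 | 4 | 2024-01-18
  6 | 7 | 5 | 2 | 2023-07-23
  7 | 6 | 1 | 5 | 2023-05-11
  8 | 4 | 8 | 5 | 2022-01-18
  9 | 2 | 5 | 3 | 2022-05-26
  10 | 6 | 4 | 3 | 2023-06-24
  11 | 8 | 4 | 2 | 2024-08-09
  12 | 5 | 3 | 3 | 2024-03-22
SELECT name, stock FROM products ORDER BY stock DESC LIMIT 2

Execution result:
name | stock
Camera | 194
Charger | 184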